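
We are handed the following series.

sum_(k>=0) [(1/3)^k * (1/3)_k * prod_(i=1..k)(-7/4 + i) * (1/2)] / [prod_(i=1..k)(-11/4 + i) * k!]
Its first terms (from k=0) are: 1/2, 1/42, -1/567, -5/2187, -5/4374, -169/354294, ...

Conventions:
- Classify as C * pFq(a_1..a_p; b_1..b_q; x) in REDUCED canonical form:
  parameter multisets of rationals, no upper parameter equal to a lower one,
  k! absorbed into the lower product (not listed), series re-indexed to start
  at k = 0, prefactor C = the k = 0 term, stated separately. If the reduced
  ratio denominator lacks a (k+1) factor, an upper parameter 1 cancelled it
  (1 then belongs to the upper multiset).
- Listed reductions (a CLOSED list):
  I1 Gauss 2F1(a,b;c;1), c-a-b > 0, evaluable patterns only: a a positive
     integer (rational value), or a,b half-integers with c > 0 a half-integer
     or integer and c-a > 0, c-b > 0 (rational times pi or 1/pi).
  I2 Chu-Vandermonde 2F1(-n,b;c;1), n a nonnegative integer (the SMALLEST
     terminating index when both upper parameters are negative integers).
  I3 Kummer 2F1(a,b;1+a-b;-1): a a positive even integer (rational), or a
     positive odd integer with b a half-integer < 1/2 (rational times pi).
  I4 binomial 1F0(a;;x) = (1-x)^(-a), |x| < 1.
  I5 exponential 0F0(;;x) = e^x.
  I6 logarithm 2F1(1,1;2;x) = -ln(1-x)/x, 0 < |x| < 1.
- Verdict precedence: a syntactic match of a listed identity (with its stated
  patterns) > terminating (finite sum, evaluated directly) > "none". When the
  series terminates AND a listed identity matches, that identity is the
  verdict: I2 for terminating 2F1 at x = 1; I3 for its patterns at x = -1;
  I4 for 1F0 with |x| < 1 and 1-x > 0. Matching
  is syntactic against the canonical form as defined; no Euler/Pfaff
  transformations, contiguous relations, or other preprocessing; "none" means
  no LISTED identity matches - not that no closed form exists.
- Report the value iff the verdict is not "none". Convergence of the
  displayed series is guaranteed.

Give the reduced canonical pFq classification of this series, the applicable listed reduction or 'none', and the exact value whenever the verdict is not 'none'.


x = 1/3 here; the reduced form reads 2F1, upper {-3/4, 1/3}, lower {-7/4}, C = 1/2. Verdict: no listed reduction: x = 1/3 and upper {-3/4, 1/3} fail every I1-I6 pattern.

The tell: x = (1/3) and the running product (prefactor 1/2) telescopes to a rising factorial.
Step ratio: r(k) = (1/3) * (k-3/4) (k+1/3) / [(k-7/4) (k+1)] ; factor over Q: parameters, x = (1/3), and C = 1/2.


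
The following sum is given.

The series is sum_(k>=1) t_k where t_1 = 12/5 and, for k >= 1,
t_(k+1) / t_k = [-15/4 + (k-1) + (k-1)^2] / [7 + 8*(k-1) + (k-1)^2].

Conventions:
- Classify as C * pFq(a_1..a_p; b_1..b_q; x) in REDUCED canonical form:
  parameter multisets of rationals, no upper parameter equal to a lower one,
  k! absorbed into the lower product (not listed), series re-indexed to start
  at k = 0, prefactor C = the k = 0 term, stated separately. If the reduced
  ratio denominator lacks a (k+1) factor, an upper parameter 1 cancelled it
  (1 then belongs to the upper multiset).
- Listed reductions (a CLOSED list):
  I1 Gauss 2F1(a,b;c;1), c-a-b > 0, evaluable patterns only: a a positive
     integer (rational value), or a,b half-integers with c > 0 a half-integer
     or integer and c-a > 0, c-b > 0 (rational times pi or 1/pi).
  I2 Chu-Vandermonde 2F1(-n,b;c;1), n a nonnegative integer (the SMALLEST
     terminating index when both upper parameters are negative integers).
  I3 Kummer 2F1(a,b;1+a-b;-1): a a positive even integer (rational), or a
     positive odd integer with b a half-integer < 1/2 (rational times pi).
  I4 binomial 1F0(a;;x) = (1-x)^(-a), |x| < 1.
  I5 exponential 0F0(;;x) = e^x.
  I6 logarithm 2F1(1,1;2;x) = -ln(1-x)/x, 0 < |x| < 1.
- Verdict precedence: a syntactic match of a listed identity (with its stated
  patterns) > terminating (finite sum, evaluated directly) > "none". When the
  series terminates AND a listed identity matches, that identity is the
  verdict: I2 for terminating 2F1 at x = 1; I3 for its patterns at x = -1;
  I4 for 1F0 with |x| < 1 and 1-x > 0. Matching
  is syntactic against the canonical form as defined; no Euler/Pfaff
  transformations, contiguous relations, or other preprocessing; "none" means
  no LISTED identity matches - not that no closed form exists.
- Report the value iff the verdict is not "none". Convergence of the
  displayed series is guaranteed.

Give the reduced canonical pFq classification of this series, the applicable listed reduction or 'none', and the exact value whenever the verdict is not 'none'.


This is 12/5 * 2F1(-3/2, 5/2; 7; 1) in reduced canonical form. Verdict: the half-integer Gauss pattern (I1) matches (x = 1; upper {-3/2, 5/2} half-integers, c = 7 in the evaluable pattern). Value: (2097152/525525) / pi.

First insight: t_0 = 12/5 here, and factor the ratio over Q (prefactor 12/5): negated roots = parameters.
Step ratio: r(k) = 1 * (k-3/2) (k+5/2) / [(k+7) (k+1)] ; factor over Q: parameters, x = 1, and C = 12/5.


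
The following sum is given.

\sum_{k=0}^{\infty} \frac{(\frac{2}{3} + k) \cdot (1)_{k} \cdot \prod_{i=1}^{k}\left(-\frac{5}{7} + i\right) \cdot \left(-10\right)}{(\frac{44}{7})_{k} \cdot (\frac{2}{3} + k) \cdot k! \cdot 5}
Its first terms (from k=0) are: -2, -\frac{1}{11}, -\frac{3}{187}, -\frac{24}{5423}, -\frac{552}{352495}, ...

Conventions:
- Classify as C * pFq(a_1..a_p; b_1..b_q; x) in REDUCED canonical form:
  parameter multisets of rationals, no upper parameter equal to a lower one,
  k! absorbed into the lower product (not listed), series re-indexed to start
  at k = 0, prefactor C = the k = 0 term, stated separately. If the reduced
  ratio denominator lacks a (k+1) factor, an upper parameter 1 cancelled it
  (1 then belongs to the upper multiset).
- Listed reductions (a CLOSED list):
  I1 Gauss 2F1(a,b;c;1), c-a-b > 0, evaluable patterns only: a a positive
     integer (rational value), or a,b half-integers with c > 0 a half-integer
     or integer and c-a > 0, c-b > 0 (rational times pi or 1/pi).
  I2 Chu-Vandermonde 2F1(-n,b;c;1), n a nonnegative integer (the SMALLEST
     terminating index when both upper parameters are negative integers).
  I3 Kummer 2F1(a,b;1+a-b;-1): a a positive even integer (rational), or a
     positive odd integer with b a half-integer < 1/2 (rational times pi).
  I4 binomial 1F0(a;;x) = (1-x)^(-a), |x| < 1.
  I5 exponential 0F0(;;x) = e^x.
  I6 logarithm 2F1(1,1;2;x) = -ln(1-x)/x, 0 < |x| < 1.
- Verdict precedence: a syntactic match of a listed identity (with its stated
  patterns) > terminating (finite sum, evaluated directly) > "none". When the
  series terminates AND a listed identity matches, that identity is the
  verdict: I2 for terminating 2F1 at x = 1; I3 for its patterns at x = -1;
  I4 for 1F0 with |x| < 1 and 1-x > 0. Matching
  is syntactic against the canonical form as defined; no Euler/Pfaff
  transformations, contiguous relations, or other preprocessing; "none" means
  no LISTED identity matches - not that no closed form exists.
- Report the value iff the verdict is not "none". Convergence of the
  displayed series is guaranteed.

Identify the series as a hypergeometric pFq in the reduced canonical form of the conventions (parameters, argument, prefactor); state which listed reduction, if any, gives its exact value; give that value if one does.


Key step: from the first term -2: striking the common factor k + 2/3 reduces the term (C = -2, x = 1).
Ratio: r(k) = 1 * (k+\frac{2}{7}) (k+1) / [(k+\frac{44}{7}) (k+1)] - rational in k, leading ratio 1; with t_0 = -2, classification follows.

The series (x = 1) is 2F1: upper {\frac{2}{7}, 1}, lower {\frac{44}{7}}, prefactor -2. Verdict: this is Gauss's theorem (I1) (x = 1: the Gamma ratio telescopes since c-a-b = 5 > 0 and a = 1 in Z>0). Sum: -\frac{74}{35}.


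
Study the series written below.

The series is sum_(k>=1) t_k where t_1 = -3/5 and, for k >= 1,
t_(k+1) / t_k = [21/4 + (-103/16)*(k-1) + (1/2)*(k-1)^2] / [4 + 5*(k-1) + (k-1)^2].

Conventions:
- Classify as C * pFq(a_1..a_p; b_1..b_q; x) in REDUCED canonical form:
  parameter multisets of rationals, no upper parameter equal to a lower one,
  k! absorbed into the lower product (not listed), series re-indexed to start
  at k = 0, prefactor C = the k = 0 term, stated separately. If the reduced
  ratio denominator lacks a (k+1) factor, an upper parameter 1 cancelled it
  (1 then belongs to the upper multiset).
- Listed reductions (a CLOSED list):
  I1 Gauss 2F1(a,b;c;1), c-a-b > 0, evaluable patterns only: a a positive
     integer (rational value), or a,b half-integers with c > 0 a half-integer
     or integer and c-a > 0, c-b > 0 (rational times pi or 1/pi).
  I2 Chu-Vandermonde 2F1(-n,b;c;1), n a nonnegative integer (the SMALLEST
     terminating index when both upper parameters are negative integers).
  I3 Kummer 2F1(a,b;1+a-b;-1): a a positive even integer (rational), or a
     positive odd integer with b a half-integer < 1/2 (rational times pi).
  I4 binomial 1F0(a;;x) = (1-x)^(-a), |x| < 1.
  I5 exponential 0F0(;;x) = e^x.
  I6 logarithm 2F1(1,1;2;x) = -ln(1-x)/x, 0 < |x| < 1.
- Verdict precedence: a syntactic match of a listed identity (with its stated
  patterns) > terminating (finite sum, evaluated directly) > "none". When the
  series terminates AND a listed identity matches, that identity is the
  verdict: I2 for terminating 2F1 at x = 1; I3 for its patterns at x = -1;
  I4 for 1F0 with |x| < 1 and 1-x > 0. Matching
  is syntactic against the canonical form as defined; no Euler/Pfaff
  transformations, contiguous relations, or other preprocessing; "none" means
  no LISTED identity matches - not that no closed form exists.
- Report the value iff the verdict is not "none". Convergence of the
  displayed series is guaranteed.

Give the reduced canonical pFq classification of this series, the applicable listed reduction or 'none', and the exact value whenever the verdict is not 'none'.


x = 1/2 here; the reduced form reads 2F1, upper {-12, -7/8}, lower {4}, C = -3/5. Verdict: terminating. (-12)_k vanishes past k = 12, leaving a 13-term sum, computed directly. Hence: -9698324547707792919/7205759403792793600.

Key step: t_0 = -3/5 here, and factor the ratio over Q (C = -3/5): negated roots = parameters.
Consecutive-term ratio: r(k) = (1/2) * (k-12) (k-7/8) / [(k+4) (k+1)] ; factor over Q: parameters, x = (1/2), and C = -3/5.


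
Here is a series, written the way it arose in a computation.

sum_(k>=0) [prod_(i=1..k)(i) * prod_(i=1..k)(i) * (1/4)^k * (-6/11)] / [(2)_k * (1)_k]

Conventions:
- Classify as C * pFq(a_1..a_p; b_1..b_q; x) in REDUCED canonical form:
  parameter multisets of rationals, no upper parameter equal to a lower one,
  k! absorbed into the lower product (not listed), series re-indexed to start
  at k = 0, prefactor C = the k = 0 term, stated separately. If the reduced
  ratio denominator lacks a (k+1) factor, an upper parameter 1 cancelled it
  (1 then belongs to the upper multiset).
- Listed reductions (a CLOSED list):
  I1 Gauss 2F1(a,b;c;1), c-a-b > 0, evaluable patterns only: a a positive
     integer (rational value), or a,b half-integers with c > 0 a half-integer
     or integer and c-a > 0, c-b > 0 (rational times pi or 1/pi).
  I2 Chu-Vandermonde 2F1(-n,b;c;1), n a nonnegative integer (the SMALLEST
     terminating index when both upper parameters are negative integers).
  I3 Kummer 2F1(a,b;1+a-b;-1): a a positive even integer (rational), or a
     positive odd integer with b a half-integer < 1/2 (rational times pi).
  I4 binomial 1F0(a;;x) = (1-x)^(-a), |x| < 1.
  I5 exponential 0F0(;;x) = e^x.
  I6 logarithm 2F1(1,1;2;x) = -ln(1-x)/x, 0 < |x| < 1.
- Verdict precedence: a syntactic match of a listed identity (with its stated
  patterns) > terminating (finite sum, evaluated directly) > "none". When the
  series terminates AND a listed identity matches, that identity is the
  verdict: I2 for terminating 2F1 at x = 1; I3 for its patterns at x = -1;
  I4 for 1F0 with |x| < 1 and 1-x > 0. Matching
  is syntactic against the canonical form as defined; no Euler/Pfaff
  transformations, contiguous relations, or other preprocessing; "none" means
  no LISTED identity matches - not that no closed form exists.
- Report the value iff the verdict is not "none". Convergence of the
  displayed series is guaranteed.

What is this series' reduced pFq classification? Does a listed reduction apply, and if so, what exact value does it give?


Canonical form: C = -6/11 times 2F1 with upper {1, 1}, lower {2}, x = 1/4. Verdict: the logarithmic series (I6) applies (the logarithm: parameters (1,1;2), x = 1/4). Sum: (24/11) * ln(3/4).

First insight: t_0 = -6/11 here, and the running product (C = -6/11) telescopes to a rising factorial.
Term ratio: r(k) = (1/4) * (k+1) (k+1) / [(k+2) (k+1)] - poly over poly, x = (1/4) from leading terms; C = -6/11 at k = 0.


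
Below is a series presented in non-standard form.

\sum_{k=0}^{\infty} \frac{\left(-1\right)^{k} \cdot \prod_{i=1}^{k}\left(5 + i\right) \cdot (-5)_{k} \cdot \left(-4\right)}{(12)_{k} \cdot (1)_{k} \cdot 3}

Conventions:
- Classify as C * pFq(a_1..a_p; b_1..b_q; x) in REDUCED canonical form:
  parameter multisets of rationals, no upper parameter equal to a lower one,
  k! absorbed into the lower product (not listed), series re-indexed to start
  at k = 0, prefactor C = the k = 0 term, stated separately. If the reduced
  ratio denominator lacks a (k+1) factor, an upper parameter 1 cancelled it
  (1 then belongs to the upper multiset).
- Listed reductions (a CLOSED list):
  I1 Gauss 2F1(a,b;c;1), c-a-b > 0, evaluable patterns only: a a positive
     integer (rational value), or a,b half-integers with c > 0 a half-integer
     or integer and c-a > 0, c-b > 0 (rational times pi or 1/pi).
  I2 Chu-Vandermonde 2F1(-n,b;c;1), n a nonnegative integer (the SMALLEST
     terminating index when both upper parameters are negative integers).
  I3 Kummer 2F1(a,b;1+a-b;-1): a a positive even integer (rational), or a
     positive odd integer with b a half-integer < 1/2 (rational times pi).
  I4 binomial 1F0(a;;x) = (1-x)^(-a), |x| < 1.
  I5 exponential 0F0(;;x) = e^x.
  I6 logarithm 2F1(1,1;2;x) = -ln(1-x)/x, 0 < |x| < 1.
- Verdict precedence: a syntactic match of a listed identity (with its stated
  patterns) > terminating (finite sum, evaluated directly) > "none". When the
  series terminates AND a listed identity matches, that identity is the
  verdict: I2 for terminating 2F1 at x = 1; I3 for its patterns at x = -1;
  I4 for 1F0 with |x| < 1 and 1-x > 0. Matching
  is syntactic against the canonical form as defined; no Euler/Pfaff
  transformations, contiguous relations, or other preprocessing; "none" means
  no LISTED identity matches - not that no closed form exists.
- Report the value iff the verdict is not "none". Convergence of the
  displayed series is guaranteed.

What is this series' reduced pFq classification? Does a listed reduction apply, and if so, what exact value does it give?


Classification (C = -\frac{4}{3}): 2F1 with upper {-5, 6}, lower {12}, argument x = -1. Verdict: this is Kummer (I3) (x = -1; c = 12 equals 1+a-b for upper {-5, 6}: listed pattern). Its exact value is -11.

First insight: t_0 being -\frac{4}{3}, the running product (prefactor -4/3) telescopes to a rising factorial.
Consecutive-term ratio: r(k) = -1 * (k-5) (k+6) / [(k+12) (k+1)] - rational; roots negated = parameters, x = -1, C = -\frac{4}{3}.


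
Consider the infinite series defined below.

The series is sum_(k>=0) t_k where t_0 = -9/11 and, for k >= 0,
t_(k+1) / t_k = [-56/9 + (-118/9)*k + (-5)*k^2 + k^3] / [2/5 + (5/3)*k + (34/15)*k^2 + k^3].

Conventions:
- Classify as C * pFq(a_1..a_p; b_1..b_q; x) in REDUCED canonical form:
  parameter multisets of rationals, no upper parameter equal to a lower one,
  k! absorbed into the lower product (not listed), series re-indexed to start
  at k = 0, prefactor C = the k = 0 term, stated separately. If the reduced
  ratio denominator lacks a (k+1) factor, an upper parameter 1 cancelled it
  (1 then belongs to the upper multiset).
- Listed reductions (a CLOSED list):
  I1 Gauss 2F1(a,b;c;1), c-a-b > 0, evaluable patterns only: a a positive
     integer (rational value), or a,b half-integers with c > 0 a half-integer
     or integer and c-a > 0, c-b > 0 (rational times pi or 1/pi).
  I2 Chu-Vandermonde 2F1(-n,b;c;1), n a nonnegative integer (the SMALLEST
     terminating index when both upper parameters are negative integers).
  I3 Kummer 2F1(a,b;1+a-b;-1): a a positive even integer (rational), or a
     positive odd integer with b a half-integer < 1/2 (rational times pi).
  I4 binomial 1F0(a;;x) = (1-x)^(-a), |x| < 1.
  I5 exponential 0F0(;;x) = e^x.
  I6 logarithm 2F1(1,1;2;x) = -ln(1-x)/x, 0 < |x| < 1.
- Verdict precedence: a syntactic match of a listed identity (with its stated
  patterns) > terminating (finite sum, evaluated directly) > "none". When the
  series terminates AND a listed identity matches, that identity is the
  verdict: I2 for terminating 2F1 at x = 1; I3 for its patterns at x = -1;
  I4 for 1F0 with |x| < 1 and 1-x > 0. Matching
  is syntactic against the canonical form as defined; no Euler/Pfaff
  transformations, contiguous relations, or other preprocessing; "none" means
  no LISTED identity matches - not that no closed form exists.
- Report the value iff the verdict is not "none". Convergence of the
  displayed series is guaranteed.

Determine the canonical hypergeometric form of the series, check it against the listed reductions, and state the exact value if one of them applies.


x = 1 here; the reduced form reads 2F1, upper {-7, 4/3}, lower {3/5}, C = -9/11. Verdict (x = 1): Vandermonde's identity (I2) applies (terminating 2F1 at x = 1 with n = 7, b = 4/3, c = 3/5). Sum: 1428952/64737387.

First insight: from the first term -9/11: factor the ratio over Q (C = -9/11): negated roots = parameters.
Step ratio: r(k) = 1 * (k-7) (k+4/3) / [(k+3/5) (k+1)] - rational in k, leading ratio 1; with t_0 = -9/11, classification follows.


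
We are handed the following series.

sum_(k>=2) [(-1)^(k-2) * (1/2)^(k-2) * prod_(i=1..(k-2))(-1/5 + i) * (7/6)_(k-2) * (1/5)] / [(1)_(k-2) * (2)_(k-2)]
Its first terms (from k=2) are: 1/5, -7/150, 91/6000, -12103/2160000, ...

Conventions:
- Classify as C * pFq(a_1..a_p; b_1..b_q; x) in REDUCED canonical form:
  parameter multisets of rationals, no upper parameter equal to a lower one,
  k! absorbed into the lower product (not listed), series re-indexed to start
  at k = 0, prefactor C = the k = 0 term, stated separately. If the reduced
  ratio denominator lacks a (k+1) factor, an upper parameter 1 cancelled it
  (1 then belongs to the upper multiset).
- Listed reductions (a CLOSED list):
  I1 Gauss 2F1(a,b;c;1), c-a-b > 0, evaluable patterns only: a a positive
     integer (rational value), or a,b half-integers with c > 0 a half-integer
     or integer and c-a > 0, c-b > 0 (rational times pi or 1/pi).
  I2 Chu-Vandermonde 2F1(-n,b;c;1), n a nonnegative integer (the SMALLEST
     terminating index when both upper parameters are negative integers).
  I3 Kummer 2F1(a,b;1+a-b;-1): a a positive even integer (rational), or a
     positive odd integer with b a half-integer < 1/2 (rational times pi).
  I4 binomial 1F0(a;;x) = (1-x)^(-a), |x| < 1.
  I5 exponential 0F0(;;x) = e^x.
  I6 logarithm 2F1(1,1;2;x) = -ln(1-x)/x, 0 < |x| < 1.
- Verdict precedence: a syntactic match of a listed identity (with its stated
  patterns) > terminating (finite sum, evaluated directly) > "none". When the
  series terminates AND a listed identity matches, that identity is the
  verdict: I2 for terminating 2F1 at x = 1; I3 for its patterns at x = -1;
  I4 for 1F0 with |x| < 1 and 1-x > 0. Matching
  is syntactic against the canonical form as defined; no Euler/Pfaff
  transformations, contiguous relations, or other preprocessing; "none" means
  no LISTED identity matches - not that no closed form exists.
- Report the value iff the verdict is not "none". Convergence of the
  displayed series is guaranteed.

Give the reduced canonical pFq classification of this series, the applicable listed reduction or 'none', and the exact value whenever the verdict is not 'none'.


Reduced: x = -1/2, 2F1, upper = {4/5, 7/6}, lower = {2}, C = 1/5. Verdict: none (x = -1/2): each listed identity misses the multisets {4/5, 7/6} ; {2}.

Key observation: with t_0 = 1/5, (1)_k (C = 1/5) is k! itself.
Term ratio: r(k) = (-1/2) * (k+4/5) (k+7/6) / [(k+2) (k+1)] - rational in k, leading ratio (-1/2); with t_0 = 1/5, classification follows.


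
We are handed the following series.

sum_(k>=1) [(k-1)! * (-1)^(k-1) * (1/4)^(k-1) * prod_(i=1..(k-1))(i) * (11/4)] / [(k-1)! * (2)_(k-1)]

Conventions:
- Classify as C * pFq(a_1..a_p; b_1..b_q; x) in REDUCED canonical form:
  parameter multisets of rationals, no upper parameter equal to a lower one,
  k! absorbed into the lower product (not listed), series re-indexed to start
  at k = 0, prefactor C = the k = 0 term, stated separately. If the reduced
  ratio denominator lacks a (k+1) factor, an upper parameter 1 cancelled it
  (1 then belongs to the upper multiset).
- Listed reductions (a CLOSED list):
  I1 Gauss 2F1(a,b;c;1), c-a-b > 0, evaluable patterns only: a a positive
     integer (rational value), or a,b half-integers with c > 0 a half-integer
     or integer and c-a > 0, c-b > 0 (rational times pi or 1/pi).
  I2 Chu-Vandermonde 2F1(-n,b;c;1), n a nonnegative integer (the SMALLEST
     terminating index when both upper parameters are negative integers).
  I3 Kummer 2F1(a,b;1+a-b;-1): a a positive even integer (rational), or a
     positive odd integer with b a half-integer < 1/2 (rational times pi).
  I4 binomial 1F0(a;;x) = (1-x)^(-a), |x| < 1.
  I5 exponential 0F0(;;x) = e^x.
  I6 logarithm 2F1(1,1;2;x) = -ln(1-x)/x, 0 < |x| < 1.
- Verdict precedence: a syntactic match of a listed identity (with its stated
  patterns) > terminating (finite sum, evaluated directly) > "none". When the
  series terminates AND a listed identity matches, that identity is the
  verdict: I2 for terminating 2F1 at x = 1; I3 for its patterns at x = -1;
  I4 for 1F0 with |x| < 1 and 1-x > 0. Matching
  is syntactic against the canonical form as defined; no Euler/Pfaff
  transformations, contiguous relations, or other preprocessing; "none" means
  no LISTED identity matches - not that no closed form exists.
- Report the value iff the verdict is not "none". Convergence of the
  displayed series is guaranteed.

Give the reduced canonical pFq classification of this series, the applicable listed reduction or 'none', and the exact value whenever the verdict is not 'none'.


At argument -1/4: a 2F1 with upper {1, 1}, lower {2}, scaled by C = 11/4. Verdict: logarithm (I6) applies (the logarithm: parameters (1,1;2), x = -1/4). Its exact value is 11 * ln(5/4).

Key observation: from the first term 11/4: the factorial ratio (C = 11/4) (k+a-1)!/(a-1)! is a rising factorial (a)_k.
Adjacent-term ratio: r(k) = (-1/4) * (k+1) (k+1) / [(k+2) (k+1)] - poly over poly, x = (-1/4) from leading terms; C = 11/4 at k = 0.


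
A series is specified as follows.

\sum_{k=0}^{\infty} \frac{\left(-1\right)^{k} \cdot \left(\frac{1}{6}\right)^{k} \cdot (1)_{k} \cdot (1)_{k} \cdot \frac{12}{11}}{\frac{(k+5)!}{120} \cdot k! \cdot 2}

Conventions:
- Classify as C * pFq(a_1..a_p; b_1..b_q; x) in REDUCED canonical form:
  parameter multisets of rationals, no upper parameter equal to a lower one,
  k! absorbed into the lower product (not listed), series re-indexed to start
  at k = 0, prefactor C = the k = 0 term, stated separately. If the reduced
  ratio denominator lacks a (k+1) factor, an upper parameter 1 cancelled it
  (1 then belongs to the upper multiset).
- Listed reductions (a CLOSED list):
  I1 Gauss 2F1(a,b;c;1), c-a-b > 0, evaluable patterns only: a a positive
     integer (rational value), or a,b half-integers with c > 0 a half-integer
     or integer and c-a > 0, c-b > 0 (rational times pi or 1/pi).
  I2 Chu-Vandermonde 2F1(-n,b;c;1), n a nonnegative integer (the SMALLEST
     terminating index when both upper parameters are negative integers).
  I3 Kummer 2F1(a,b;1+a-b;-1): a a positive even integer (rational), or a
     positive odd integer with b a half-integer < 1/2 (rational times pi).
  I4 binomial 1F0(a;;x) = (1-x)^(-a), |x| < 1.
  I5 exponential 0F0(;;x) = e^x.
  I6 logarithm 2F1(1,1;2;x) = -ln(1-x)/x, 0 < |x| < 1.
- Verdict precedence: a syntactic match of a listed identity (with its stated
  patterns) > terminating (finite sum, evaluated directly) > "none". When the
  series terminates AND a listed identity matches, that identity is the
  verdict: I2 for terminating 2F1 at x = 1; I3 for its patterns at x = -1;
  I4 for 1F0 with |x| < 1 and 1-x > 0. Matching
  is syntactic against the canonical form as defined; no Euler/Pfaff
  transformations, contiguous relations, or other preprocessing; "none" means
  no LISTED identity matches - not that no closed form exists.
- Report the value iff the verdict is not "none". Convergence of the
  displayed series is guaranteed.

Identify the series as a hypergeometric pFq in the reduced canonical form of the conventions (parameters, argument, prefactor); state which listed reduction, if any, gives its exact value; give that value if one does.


This is \frac{6}{11} * 2F1(1, 1; 6; -\frac{1}{6}) in reduced canonical form. Verdict: no listed reduction: x = -\frac{1}{6} and upper {1, 1} fail every I1-I6 pattern.

Key step: t_0 being \frac{6}{11}, the constant factors (prefactor 6/11) combine into one prefactor.
Consecutive-term ratio: r(k) = -\frac{1}{6} * (k+1) (k+1) / [(k+6) (k+1)] - rational in k. x = -\frac{1}{6}; t_0 = \frac{6}{11}; negate the roots.


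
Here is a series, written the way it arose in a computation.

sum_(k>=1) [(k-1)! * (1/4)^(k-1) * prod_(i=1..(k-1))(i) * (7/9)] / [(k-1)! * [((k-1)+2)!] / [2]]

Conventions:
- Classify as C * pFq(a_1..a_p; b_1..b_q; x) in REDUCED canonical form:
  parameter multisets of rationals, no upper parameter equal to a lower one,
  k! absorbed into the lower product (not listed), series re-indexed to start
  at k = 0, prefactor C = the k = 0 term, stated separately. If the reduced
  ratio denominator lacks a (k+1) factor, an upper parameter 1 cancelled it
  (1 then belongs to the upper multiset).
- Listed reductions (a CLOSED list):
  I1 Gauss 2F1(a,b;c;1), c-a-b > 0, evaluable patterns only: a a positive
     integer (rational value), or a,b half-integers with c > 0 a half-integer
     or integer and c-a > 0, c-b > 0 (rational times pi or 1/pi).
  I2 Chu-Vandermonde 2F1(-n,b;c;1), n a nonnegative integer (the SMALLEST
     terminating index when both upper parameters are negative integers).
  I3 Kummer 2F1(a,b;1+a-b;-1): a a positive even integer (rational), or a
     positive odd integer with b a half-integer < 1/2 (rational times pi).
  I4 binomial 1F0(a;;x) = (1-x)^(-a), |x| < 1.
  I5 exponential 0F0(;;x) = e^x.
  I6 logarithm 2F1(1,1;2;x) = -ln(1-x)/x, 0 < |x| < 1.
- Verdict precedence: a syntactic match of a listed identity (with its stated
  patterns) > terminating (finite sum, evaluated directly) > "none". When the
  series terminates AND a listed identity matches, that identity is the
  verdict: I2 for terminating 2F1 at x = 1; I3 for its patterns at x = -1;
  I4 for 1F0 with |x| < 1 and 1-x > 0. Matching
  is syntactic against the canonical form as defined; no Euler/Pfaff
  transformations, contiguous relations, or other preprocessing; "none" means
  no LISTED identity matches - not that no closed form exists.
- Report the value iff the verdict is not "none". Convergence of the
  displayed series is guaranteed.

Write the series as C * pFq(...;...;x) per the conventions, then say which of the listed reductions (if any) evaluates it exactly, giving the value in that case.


Key step: x = (1/4) and the running product (C = 7/9) telescopes to a rising factorial.
Ratio: r(k) = (1/4) * (k+1) (k+1) / [(k+3) (k+1)] ; factor over Q: parameters, x = (1/4), and C = 7/9.

Classification (C = 7/9): 2F1 with upper {1, 1}, lower {3}, argument x = 1/4. Verdict: none (x = 1/4): each listed identity misses the multisets {1, 1} ; {3}.


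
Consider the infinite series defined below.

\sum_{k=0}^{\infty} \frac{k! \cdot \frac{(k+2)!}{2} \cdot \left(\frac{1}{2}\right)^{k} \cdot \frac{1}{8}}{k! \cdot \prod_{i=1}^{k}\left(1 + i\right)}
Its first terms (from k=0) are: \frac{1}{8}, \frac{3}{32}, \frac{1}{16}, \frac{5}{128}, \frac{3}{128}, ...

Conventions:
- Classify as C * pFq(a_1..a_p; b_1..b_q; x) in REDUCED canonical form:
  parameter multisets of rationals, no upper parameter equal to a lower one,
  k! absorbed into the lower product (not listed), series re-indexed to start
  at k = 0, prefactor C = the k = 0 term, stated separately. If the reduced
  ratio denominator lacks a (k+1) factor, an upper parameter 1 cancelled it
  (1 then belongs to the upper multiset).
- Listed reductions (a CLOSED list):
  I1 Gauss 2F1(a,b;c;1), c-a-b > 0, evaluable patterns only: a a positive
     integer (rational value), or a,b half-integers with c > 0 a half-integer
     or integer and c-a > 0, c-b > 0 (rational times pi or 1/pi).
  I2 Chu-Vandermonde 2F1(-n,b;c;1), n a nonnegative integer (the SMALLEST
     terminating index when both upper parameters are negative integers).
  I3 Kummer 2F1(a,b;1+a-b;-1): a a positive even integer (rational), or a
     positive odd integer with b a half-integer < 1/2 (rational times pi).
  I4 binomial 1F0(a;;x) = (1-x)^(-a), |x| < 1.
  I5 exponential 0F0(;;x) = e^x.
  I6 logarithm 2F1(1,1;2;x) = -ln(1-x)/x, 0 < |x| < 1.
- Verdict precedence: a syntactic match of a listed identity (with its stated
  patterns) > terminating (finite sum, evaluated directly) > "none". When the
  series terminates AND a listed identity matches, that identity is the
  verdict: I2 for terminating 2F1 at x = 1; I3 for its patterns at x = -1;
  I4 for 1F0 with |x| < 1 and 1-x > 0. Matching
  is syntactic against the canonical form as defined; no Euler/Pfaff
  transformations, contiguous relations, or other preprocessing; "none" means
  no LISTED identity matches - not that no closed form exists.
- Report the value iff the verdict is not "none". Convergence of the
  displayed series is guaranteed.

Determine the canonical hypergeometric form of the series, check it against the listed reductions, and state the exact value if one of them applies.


With C = \frac{1}{8}: the canonical form is 2F1(1, 3; 2; \frac{1}{2}). Verdict: no listed reduction: x = \frac{1}{2} and upper {1, 3} fail every I1-I6 pattern.

Key observation: with t_0 = \frac{1}{8}, the factorial ratio (C = 1/8) (k+a-1)!/(a-1)! is a rising factorial (a)_k.
Ratio: r(k) = \frac{1}{2} * (k+1) (k+3) / [(k+2) (k+1)] - rational in k, leading ratio \frac{1}{2}; with t_0 = \frac{1}{8}, classification follows.


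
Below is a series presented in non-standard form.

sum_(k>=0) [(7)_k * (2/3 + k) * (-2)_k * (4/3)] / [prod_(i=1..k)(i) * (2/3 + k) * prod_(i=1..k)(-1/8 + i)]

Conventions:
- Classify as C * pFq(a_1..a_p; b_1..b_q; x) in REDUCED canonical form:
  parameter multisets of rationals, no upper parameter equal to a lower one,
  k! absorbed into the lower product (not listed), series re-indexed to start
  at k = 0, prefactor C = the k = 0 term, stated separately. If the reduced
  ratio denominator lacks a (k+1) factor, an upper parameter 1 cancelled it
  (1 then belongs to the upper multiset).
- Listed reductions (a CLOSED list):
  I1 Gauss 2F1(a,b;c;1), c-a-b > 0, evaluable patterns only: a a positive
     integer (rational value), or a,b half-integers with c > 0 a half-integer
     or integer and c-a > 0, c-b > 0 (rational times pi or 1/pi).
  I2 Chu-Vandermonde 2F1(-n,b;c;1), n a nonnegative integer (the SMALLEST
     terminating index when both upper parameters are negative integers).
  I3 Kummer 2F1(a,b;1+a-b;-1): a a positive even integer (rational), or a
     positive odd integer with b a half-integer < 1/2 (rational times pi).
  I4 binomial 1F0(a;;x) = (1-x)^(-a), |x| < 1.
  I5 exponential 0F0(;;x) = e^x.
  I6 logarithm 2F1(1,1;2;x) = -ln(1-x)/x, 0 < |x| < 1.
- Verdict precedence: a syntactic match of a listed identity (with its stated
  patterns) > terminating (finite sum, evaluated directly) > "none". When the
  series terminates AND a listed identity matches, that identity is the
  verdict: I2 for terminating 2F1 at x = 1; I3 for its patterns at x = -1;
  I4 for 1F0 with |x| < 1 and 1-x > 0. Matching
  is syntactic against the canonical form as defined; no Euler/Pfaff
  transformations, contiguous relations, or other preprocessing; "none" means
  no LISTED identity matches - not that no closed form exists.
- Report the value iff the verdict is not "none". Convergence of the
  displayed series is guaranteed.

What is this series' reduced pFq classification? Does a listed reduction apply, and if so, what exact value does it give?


At argument 1: a 2F1 with upper {-2, 7}, lower {7/8}, scaled by C = 4/3. Verdict: Chu-Vandermonde (I2) applies (terminating 2F1 at x = 1 with n = 2, b = 7, c = 7/8). Value: 1148/45.

Key step: t_0 = 4/3 here, and k + 2/3 divides numerator and denominator alike; prefactor 4/3 after cancelling.
Consecutive-term ratio: r(k) = 1 * (k-2) (k+7) / [(k+7/8) (k+1)] - rational in k. x = 1; t_0 = 4/3; negate the roots.


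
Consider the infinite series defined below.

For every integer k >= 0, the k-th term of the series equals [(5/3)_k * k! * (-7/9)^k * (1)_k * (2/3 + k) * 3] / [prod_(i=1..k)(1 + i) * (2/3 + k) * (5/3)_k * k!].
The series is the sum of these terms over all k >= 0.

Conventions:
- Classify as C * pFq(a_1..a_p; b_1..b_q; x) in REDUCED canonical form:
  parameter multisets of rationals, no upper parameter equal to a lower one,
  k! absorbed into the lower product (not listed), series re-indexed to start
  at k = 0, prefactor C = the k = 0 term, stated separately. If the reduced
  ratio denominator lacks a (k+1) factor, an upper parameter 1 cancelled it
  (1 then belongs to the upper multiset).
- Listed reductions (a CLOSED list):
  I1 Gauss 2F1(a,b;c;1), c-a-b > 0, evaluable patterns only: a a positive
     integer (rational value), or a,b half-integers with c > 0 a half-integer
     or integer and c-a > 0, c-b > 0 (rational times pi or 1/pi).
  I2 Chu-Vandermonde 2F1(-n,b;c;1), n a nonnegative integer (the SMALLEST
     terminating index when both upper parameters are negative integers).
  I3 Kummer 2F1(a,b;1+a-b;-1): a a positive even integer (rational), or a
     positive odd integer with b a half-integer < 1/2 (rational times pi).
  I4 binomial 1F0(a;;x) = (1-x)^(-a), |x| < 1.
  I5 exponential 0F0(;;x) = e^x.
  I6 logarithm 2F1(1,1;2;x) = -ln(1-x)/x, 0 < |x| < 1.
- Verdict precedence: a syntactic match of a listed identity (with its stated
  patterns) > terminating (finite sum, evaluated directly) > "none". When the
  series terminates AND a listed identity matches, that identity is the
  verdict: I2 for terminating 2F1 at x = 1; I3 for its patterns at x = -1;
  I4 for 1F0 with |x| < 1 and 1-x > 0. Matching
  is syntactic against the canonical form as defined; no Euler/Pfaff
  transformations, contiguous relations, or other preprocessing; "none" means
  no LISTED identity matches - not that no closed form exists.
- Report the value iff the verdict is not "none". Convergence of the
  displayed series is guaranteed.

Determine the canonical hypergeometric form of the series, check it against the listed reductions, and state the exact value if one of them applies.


Classification (C = 3): 2F1 with upper {1, 1}, lower {2}, argument x = -7/9. Verdict at x = -7/9: logarithm (I6) matches (the logarithm: parameters (1,1;2), x = -7/9). Its exact value is (27/7) * ln(16/9).

Key observation: with t_0 = 3, the parameter 5/3 appears in both the upper and lower lists and cancels (alongside the other common factor).
Term ratio: r(k) = (-7/9) * (k+1) (k+1) / [(k+2) (k+1)] - rational; roots negated = parameters, x = (-7/9), C = 3.


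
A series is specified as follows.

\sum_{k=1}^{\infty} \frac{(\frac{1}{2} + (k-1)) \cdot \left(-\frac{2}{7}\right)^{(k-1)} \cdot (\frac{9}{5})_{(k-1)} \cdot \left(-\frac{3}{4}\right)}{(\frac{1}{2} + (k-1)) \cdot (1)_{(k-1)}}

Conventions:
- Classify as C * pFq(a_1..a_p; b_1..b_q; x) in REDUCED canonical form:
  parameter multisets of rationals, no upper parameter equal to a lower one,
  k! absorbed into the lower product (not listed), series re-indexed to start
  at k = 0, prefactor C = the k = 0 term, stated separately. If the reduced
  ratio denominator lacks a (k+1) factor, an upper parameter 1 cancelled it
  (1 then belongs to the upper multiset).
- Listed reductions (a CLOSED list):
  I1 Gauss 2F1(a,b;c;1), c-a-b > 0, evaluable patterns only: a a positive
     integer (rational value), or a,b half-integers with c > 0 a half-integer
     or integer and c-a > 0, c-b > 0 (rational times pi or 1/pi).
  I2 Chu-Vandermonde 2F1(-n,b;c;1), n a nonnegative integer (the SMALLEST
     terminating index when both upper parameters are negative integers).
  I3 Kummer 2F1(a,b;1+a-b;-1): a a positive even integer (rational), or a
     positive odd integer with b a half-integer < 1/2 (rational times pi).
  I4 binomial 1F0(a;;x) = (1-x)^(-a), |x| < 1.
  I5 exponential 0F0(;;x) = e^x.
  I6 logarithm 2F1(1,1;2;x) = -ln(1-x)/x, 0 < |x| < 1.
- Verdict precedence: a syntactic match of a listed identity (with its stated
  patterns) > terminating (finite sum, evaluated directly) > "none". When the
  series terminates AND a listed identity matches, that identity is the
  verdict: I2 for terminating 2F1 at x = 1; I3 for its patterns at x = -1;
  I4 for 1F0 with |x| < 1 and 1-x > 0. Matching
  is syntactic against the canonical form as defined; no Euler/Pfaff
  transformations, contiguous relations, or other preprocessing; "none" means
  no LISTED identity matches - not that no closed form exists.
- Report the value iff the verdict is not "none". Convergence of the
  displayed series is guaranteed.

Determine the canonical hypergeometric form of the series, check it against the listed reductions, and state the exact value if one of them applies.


Classification (C = -\frac{3}{4}): 1F0 with upper {\frac{9}{5}}, lower {-}, argument x = -\frac{2}{7}. Verdict: the binomial series (I4) fires (the 1F0 binomial series: exponent -9/5, x = -\frac{2}{7}). Value: \left(-\frac{3}{4}\right) \cdot \left(\frac{9}{7}\right)^{-\frac{9}{5}}.

The tell: x = -\frac{2}{7} and k + 1/2 divides numerator and denominator alike; prefactor -3/4 after cancelling.
Adjacent-term ratio: r(k) = -\frac{2}{7} * (k+\frac{9}{5}) / [(k+1)] - rational; roots negated = parameters, x = -\frac{2}{7}, C = -\frac{3}{4}.


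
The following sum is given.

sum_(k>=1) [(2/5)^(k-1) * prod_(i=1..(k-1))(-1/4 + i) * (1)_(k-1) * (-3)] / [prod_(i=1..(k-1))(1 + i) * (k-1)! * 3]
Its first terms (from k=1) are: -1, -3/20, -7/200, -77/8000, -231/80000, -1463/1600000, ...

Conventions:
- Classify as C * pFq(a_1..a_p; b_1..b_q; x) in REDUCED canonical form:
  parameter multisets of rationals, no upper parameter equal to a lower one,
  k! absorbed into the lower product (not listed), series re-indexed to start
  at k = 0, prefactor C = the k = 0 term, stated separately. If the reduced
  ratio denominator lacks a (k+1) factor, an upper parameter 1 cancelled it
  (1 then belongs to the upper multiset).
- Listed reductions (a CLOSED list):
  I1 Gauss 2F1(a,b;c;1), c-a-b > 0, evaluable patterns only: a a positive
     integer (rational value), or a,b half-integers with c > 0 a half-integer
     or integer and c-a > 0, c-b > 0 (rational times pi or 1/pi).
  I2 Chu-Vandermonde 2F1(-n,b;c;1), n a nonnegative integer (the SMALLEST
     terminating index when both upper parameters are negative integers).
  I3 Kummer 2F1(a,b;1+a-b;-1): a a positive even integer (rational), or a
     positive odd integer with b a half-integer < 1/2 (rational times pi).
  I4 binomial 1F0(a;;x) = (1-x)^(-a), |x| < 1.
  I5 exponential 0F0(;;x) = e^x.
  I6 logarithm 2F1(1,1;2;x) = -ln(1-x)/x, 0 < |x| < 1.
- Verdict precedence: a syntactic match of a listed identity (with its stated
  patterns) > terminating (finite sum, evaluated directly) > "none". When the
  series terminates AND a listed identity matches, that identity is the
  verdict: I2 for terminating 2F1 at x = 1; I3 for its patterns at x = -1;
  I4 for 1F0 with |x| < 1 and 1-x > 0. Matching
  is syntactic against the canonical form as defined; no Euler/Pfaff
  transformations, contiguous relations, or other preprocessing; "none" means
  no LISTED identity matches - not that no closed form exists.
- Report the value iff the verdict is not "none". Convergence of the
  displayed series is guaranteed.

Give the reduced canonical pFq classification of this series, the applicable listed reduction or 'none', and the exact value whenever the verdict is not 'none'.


x = 2/5 here; the reduced form reads 2F1, upper {3/4, 1}, lower {2}, C = -1. Verdict: none. Every listed pattern misses the 2F1 form at 2/5, upper {3/4, 1}.

First insight: from the first term -1: the running product (C = -1, x = 2/5) telescopes to a rising factorial.
Adjacent-term ratio: r(k) = (2/5) * (k+3/4) (k+1) / [(k+2) (k+1)] - rational; roots negated = parameters, x = (2/5), C = -1.
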